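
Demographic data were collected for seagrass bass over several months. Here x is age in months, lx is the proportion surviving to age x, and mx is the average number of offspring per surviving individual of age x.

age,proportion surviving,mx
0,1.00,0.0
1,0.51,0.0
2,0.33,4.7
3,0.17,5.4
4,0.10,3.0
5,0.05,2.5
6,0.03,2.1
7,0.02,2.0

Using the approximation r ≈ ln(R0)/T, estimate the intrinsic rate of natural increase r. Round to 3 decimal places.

R0 = Σ lx·mx = 0 + 0 + 1.551 + 0.918 + 0.3 + 0.125 + 0.063 + 0.04 = 2.997
Σ x·lx·mx = 8.339; T = 8.339/2.997 = 2.78245…
r ≈ ln(R0)/T = ln(2.997)/2.78245… = 0.39448… → 0.394

0.394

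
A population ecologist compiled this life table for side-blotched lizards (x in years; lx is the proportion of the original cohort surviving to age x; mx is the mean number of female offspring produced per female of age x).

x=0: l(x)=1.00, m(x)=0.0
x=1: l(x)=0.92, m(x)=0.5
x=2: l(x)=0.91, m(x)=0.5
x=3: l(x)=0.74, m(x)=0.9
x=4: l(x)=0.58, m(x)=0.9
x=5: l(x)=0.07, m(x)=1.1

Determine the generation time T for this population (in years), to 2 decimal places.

lx·mx: 0, 0.46, 0.455, 0.666, 0.522, 0.077 → R0 = 2.18
x·lx·mx: 0, 0.46, 0.91, 1.998, 2.088, 0.385 → Σ = 5.841
T = 5.841 / 2.18 = 2.679358… → 2.68

2.68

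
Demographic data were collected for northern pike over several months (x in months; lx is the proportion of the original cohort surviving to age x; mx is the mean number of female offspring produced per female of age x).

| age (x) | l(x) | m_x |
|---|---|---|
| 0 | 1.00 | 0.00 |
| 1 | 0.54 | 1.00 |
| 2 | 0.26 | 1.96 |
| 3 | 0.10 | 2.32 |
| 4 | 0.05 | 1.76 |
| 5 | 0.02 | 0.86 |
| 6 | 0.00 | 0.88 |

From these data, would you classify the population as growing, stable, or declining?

R0 = Σ lx·mx = 0 + 0.54 + 0.5096 + 0.232 + 0.088 + 0.0172 + 0 = 1.3868
R0 > 1, so the population is growing.

growing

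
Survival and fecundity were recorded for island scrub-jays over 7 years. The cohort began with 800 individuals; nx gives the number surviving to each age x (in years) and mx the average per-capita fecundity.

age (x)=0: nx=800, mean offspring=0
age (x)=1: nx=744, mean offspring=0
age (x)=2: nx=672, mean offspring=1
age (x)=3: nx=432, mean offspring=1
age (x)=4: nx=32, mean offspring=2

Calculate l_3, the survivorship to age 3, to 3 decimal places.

l_3 = n_3/n_0 = 432/800 = 0.54 → 0.540

0.540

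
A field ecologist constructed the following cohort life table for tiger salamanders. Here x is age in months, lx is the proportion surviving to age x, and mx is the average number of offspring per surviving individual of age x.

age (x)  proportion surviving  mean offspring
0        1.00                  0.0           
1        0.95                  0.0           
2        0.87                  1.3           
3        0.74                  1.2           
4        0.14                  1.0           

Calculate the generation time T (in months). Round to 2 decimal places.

2.54

lx·mx: 0, 0, 1.131, 0.888, 0.14 → R0 = 2.159
x·lx·mx: 0, 0, 2.262, 2.664, 0.56 → Σ = 5.486
T = 5.486 / 2.159 = 2.540991… → 2.54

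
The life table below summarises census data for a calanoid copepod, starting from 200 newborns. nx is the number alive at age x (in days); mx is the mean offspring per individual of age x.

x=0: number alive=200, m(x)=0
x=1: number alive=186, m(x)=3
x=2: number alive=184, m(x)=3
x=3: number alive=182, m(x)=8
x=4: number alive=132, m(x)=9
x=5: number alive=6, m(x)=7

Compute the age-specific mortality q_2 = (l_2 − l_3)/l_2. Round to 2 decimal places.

0.01

lx = nx/n0 = nx/200: 1, 0.93, 0.92, 0.91, 0.66, 0.03
q_2 = (l_2 − l_3) / l_2 = (0.92 − 0.91) / 0.92
     = 0.01 / 0.92 = 0.01087… → 0.01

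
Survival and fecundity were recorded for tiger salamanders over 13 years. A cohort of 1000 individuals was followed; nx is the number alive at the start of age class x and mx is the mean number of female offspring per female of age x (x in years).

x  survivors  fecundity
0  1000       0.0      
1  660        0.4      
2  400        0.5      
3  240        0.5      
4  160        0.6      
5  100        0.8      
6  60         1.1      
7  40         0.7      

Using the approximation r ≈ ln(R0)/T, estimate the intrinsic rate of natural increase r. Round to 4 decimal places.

-0.0562

lx = nx/n0 = nx/1000: 1, 0.66, 0.4, 0.24, 0.16, 0.1, 0.06, 0.04
R0 = Σ lx·mx = 0 + 0.264 + 0.2 + 0.12 + 0.096 + 0.08 + 0.066 + 0.028 = 0.854
Σ x·lx·mx = 2.4; T = 2.4/0.854 = 2.8103…
r ≈ ln(R0)/T = ln(0.854)/2.8103… = -0.056159… → -0.0562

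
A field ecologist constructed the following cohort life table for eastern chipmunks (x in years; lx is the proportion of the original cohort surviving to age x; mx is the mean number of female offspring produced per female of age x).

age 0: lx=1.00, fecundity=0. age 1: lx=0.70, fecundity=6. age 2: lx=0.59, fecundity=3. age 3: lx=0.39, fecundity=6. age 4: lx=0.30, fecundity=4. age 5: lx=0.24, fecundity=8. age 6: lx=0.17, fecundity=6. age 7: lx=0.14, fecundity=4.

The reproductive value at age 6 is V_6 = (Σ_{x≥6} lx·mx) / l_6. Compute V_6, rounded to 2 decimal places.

lx·mx for x ≥ 6: 1.02, 0.56 → sum = 1.58
V_6 = 1.58 / l_6 = 1.58 / 0.17 = 9.294118… → 9.29

9.29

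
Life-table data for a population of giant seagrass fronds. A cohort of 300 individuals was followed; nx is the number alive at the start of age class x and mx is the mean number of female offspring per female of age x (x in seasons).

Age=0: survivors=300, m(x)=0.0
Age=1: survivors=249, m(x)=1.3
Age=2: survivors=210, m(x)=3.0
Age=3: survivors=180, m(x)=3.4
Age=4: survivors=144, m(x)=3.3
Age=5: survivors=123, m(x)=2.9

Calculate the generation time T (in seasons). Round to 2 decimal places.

lx = nx/n0 = nx/300: 1, 0.83, 0.7, 0.6, 0.48, 0.41
lx·mx: 0, 1.079, 2.1, 2.04, 1.584, 1.189 → R0 = 7.992
x·lx·mx: 0, 1.079, 4.2, 6.12, 6.336, 5.945 → Σ = 23.68
T = 23.68 / 7.992 = 2.962963… → 2.96

2.96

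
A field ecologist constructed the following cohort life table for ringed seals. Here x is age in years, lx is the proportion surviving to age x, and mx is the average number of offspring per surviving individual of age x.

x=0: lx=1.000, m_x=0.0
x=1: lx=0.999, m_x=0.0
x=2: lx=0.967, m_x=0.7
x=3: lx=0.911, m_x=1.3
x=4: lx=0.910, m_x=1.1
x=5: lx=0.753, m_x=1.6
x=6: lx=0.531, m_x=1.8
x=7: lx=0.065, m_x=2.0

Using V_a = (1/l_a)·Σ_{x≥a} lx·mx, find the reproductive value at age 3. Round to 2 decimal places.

4.91

lx·mx for x ≥ 3: 1.1843, 1.001, 1.2048, 0.9558, 0.13 → sum = 4.4759
V_3 = 4.4759 / l_3 = 4.4759 / 0.911 = 4.913172… → 4.91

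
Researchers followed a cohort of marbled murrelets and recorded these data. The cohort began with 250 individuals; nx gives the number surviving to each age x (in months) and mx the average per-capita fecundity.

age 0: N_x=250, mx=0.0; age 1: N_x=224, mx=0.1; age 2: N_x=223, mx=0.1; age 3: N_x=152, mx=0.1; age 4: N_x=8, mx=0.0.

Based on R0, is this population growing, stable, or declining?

declining

lx = nx/n0 = nx/250: 1, 0.896, 0.892, 0.608, 0.032
R0 = Σ lx·mx = 0 + 0.0896 + 0.0892 + 0.0608 + 0 = 0.2396
R0 < 1, so the population is declining.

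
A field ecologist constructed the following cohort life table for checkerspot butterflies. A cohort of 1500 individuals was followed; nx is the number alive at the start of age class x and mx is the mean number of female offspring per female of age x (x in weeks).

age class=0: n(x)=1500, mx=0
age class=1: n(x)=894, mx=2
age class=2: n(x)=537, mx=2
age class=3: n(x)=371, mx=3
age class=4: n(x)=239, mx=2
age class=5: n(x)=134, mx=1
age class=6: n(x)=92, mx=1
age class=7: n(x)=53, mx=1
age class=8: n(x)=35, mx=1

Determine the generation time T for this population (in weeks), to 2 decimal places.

2.32

lx = nx/n0 = nx/1500: 1, 0.596, 0.358, 0.24733…, 0.15933…, 0.08933…, 0.06133…, 0.03533…, 0.02333…
lx·mx: 0, 1.192, 0.716, 0.742…, 0.318667…, 0.089333…, 0.061333…, 0.035333…, 0.023333… → R0 = 3.178…
x·lx·mx: 0, 1.192, 1.432, 2.226…, 1.274667…, 0.446667…, 0.368…, 0.247333…, 0.186667… → Σ = 7.373333…
T = 7.373333… / 3.178… = 2.320117… → 2.32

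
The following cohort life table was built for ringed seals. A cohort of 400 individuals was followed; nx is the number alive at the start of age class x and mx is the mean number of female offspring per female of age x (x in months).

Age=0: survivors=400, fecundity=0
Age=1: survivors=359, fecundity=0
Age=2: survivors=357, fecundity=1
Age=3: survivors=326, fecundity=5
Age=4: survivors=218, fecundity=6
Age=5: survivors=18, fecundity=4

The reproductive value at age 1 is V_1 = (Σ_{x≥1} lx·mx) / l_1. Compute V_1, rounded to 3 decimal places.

lx = nx/n0 = nx/400: 1, 0.8975, 0.8925, 0.815, 0.545, 0.045
lx·mx for x ≥ 1: 0, 0.8925, 4.075, 3.27, 0.18 → sum = 8.4175
V_1 = 8.4175 / l_1 = 8.4175 / 0.8975 = 9.37883… → 9.379

9.379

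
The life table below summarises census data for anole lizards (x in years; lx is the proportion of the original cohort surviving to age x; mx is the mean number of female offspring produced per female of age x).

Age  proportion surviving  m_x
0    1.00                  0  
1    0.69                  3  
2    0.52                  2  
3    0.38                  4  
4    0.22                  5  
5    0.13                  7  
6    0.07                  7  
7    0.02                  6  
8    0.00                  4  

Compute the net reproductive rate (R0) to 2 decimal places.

7.25

lx·mx by age: 0, 2.07, 1.04, 1.52, 1.1, 0.91, 0.49, 0.12, 0
R0 = Σ lx·mx = 7.25 → 7.25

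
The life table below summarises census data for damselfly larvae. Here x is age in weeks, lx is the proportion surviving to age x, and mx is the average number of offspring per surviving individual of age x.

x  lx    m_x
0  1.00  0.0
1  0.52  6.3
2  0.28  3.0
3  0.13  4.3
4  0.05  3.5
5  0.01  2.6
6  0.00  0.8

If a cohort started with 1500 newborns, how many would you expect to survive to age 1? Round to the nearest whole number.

780

Expected survivors = N0 · l_1 = 1500 × 0.52 = 780 → 780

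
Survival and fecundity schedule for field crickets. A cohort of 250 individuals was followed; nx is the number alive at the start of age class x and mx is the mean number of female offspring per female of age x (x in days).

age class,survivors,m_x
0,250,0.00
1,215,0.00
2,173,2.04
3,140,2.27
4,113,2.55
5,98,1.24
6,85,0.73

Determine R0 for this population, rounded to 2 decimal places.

lx = nx/n0 = nx/250: 1, 0.86, 0.692, 0.56, 0.452, 0.392, 0.34
lx·mx by age: 0, 0, 1.41168, 1.2712, 1.1526, 0.48608, 0.2482
R0 = Σ lx·mx = 4.56976 → 4.57

4.57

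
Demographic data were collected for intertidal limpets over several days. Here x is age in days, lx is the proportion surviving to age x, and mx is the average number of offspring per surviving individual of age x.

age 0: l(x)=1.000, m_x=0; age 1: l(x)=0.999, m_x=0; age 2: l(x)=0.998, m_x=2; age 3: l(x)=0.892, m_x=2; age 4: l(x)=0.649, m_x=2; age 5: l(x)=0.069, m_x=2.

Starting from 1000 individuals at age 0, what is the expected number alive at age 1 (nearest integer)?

999

Expected survivors = N0 · l_1 = 1000 × 0.999 = 999 → 999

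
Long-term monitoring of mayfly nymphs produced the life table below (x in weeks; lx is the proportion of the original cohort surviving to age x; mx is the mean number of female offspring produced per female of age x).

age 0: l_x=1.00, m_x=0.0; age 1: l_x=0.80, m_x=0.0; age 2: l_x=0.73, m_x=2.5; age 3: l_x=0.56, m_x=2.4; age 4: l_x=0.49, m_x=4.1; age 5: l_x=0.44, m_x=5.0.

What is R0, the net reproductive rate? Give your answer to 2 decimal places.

7.38

lx·mx by age: 0, 0, 1.825, 1.344, 2.009, 2.2
R0 = Σ lx·mx = 7.378 → 7.38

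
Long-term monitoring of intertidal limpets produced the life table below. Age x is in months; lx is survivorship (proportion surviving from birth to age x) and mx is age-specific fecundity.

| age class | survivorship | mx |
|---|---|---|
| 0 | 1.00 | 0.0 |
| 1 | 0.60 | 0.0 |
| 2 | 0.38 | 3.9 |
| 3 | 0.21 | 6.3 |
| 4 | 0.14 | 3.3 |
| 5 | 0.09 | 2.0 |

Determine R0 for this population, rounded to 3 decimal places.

lx·mx by age: 0, 0, 1.482, 1.323, 0.462, 0.18
R0 = Σ lx·mx = 3.447 → 3.447

3.447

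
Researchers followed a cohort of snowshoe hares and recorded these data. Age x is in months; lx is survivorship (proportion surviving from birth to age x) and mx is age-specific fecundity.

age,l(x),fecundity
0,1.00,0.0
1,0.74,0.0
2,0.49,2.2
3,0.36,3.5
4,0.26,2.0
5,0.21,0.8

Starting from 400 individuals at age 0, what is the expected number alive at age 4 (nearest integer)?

Expected survivors = N0 · l_4 = 400 × 0.26 = 104 → 104

104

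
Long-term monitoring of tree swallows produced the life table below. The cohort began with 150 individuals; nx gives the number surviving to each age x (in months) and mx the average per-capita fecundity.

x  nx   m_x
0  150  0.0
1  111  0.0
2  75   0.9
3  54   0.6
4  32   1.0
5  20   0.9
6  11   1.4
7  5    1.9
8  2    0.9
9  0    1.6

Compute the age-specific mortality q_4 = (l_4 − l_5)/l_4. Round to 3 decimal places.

0.375

lx = nx/n0 = nx/150: 1, 0.74, 0.5, 0.36, 0.21333…, 0.13333…, 0.07333…, 0.03333…, 0.01333…, 0
q_4 = (l_4 − l_5) / l_4 = (0.213333… − 0.133333…) / 0.213333…
     = 0.08… / 0.213333… = 0.375… → 0.375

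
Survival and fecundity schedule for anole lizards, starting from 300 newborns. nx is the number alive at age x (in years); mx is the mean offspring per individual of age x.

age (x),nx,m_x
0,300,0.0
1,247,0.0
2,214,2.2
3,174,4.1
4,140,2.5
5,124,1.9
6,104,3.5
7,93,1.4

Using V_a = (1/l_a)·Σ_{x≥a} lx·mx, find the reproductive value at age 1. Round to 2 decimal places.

lx = nx/n0 = nx/300: 1, 0.82333…, 0.71333…, 0.58, 0.46667…, 0.41333…, 0.34667…, 0.31
lx·mx for x ≥ 1: 0, 1.569333…, 2.378, 1.166667…, 0.785333…, 1.213333…, 0.434 → sum = 7.546667…
V_1 = 7.546667… / l_1 = 7.546667… / 0.823333… = 9.165992… → 9.17

9.17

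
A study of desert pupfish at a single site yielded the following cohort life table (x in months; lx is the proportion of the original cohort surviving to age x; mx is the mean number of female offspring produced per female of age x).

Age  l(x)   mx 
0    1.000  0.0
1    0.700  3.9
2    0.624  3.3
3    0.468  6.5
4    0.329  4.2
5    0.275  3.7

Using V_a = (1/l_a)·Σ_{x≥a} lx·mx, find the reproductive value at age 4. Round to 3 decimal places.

lx·mx for x ≥ 4: 1.3818, 1.0175 → sum = 2.3993
V_4 = 2.3993 / l_4 = 2.3993 / 0.329 = 7.292705… → 7.293

7.293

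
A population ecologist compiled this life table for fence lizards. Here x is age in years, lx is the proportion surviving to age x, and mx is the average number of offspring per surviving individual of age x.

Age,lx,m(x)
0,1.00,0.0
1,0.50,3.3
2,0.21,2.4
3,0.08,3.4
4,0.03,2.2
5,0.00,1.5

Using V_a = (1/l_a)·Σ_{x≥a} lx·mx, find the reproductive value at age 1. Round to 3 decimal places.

4.984

lx·mx for x ≥ 1: 1.65, 0.504, 0.272, 0.066, 0 → sum = 2.492
V_1 = 2.492 / l_1 = 2.492 / 0.5 = 4.984 → 4.984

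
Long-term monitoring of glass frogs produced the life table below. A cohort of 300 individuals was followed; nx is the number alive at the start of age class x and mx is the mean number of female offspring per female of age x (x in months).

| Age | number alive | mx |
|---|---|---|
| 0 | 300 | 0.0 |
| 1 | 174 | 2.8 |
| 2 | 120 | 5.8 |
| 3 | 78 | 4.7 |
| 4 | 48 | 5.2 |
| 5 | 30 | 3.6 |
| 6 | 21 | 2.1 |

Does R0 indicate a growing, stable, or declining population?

growing

lx = nx/n0 = nx/300: 1, 0.58, 0.4, 0.26, 0.16, 0.1, 0.07
R0 = Σ lx·mx = 0 + 1.624 + 2.32 + 1.222 + 0.832 + 0.36 + 0.147 = 6.505
R0 > 1, so the population is growing.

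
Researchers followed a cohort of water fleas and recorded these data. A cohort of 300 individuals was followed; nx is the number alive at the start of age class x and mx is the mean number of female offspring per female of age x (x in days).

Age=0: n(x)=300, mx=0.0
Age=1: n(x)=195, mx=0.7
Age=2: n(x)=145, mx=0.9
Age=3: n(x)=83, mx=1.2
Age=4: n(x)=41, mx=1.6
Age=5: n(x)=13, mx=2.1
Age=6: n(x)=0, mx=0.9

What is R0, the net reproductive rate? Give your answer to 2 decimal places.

lx = nx/n0 = nx/300: 1, 0.65, 0.48333…, 0.27667…, 0.13667…, 0.04333…, 0
lx·mx by age: 0, 0.455, 0.435…, 0.332…, 0.218667…, 0.091…, 0
R0 = Σ lx·mx = 1.531667… → 1.53

1.53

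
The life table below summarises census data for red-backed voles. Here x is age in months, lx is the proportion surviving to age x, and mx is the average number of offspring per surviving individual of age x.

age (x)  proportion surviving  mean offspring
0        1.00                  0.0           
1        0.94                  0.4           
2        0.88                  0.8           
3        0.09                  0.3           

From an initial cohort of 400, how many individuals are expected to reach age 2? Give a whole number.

Expected survivors = N0 · l_2 = 400 × 0.88 = 352 → 352

352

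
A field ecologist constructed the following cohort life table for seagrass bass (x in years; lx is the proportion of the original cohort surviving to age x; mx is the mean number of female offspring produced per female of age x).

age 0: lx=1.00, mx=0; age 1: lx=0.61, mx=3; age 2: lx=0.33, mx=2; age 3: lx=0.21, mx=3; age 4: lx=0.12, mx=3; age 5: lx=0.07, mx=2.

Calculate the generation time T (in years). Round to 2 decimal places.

1.98

lx·mx: 0, 1.83, 0.66, 0.63, 0.36, 0.14 → R0 = 3.62
x·lx·mx: 0, 1.83, 1.32, 1.89, 1.44, 0.7 → Σ = 7.18
T = 7.18 / 3.62 = 1.983425… → 1.98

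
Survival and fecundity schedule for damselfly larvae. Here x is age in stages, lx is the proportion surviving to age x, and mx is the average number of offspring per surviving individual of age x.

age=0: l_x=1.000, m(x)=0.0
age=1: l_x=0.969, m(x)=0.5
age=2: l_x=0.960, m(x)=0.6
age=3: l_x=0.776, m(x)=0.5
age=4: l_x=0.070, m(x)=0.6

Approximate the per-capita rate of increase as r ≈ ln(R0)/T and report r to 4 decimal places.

0.2004

R0 = Σ lx·mx = 0 + 0.4845 + 0.576 + 0.388 + 0.042 = 1.4905
Σ x·lx·mx = 2.9685; T = 2.9685/1.4905 = 1.99161…
r ≈ ln(R0)/T = ln(1.4905)/1.99161… = 0.200396… → 0.2004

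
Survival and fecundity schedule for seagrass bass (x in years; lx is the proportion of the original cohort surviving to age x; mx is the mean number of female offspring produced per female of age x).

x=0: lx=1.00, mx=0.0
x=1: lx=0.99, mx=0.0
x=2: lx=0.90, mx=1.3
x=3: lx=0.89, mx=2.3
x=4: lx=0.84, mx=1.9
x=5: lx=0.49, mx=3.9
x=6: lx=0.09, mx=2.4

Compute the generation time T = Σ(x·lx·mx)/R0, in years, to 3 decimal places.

3.705

lx·mx: 0, 0, 1.17, 2.047, 1.596, 1.911, 0.216 → R0 = 6.94
x·lx·mx: 0, 0, 2.34, 6.141, 6.384, 9.555, 1.296 → Σ = 25.716
T = 25.716 / 6.94 = 3.705476… → 3.705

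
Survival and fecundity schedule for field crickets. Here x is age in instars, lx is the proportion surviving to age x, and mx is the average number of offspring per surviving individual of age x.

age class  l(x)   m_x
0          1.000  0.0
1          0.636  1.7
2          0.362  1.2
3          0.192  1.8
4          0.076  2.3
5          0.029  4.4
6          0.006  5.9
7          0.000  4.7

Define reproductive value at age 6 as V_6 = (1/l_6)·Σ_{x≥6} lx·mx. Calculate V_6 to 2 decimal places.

lx·mx for x ≥ 6: 0.0354, 0 → sum = 0.0354
V_6 = 0.0354 / l_6 = 0.0354 / 0.006 = 5.9 → 5.90

5.90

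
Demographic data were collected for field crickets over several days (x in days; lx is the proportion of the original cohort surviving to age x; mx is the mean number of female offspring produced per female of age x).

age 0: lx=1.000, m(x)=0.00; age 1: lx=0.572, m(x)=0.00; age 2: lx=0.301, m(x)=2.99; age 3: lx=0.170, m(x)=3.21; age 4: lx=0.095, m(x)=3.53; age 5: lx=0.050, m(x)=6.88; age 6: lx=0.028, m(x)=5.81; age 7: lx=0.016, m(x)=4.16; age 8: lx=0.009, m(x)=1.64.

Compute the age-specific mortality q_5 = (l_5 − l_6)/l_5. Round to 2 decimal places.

q_5 = (l_5 − l_6) / l_5 = (0.05 − 0.028) / 0.05
     = 0.022 / 0.05 = 0.44 → 0.44

0.44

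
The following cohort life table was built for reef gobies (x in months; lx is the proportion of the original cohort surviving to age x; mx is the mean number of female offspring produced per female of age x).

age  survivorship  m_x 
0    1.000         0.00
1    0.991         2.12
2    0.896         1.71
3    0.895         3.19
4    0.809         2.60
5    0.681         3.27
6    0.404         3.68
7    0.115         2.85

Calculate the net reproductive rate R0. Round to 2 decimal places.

lx·mx by age: 0, 2.10092, 1.53216, 2.85505, 2.1034, 2.22687, 1.48672, 0.32775
R0 = Σ lx·mx = 12.63287 → 12.63

12.63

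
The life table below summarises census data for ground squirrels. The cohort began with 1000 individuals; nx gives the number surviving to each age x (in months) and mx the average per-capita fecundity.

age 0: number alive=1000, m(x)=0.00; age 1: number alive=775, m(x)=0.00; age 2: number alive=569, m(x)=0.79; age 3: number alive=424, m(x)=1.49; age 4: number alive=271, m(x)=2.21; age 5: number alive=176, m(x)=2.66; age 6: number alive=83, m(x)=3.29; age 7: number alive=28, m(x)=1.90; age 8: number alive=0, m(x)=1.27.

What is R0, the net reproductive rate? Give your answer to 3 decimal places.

2.475

lx = nx/n0 = nx/1000: 1, 0.775, 0.569, 0.424, 0.271, 0.176, 0.083, 0.028, 0
lx·mx by age: 0, 0, 0.44951, 0.63176, 0.59891, 0.46816, 0.27307, 0.0532, 0
R0 = Σ lx·mx = 2.47461 → 2.475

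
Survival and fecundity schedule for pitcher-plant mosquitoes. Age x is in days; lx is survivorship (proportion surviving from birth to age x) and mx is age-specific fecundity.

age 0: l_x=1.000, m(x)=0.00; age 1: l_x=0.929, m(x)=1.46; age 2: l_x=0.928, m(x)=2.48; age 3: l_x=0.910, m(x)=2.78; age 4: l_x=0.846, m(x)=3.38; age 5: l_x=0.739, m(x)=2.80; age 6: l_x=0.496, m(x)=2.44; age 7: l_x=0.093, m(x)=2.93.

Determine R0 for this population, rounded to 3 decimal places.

12.599

lx·mx by age: 0, 1.35634, 2.30144, 2.5298, 2.85948, 2.0692, 1.21024, 0.27249
R0 = Σ lx·mx = 12.59899 → 12.599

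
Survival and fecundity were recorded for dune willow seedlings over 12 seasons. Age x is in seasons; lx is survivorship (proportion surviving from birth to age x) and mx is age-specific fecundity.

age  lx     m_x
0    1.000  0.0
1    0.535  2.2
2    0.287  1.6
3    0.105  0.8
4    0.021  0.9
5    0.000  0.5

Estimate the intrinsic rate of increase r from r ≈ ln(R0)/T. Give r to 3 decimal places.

R0 = Σ lx·mx = 0 + 1.177 + 0.4592 + 0.084 + 0.0189 + 0 = 1.7391
Σ x·lx·mx = 2.423; T = 2.423/1.7391 = 1.39325…
r ≈ ln(R0)/T = ln(1.7391)/1.39325… = 0.39718… → 0.397

0.397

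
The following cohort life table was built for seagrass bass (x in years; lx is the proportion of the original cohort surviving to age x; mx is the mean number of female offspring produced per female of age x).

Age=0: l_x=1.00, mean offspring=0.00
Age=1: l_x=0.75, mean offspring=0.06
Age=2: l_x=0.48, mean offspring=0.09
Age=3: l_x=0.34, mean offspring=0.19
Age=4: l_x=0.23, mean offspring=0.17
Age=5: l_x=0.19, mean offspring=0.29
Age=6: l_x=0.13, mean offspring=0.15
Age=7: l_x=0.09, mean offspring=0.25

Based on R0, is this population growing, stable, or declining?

R0 = Σ lx·mx = 0 + 0.045 + 0.0432 + 0.0646 + 0.0391 + 0.0551 + 0.0195 + 0.0225 = 0.289
R0 < 1, so the population is declining.

declining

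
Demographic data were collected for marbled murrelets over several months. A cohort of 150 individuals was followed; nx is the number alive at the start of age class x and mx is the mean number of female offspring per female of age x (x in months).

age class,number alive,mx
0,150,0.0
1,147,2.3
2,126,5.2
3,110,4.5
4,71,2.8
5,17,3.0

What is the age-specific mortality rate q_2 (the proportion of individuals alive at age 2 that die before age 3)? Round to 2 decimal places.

0.13

lx = nx/n0 = nx/150: 1, 0.98, 0.84, 0.73333…, 0.47333…, 0.11333…
q_2 = (l_2 − l_3) / l_2 = (0.84 − 0.733333…) / 0.84
     = 0.106667… / 0.84 = 0.126984… → 0.13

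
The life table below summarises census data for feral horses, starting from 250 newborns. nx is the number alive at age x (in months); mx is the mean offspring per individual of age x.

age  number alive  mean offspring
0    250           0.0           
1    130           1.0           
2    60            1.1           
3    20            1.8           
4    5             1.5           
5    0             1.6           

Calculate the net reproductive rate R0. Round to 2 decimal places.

0.96

lx = nx/n0 = nx/250: 1, 0.52, 0.24, 0.08, 0.02, 0
lx·mx by age: 0, 0.52, 0.264, 0.144, 0.03, 0
R0 = Σ lx·mx = 0.958 → 0.96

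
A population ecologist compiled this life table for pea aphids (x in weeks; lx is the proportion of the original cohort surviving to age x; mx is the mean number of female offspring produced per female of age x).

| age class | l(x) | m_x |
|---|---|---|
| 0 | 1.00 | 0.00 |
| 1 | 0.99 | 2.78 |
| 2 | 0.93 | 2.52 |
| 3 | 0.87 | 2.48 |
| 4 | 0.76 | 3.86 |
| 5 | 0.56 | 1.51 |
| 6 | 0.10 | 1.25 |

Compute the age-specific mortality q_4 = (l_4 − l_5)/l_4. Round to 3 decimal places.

0.263

q_4 = (l_4 − l_5) / l_4 = (0.76 − 0.56) / 0.76
     = 0.2 / 0.76 = 0.263158… → 0.263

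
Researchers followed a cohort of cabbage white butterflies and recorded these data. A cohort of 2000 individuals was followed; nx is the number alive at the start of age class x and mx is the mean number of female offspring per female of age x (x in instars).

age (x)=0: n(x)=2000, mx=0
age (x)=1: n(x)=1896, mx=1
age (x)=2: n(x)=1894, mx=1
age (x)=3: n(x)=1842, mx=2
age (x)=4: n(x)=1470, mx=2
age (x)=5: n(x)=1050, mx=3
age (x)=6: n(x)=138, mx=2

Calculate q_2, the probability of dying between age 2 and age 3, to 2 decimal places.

lx = nx/n0 = nx/2000: 1, 0.948, 0.947, 0.921, 0.735, 0.525, 0.069
q_2 = (l_2 − l_3) / l_2 = (0.947 − 0.921) / 0.947
     = 0.026 / 0.947 = 0.027455… → 0.03

0.03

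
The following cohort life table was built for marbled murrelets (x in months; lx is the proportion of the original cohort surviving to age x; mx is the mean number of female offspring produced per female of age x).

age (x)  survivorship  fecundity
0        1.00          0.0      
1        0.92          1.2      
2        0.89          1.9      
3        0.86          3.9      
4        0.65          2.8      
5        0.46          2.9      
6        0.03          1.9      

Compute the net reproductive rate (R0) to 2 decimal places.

lx·mx by age: 0, 1.104, 1.691, 3.354, 1.82, 1.334, 0.057
R0 = Σ lx·mx = 9.36 → 9.36

9.36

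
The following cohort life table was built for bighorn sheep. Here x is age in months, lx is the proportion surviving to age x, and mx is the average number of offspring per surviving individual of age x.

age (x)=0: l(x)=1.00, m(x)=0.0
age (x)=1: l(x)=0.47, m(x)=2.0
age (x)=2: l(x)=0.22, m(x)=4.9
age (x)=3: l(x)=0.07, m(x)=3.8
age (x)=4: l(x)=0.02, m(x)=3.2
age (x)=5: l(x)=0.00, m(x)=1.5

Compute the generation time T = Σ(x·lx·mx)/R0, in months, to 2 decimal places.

lx·mx: 0, 0.94, 1.078, 0.266, 0.064, 0 → R0 = 2.348
x·lx·mx: 0, 0.94, 2.156, 0.798, 0.256, 0 → Σ = 4.15
T = 4.15 / 2.348 = 1.767462… → 1.77

1.77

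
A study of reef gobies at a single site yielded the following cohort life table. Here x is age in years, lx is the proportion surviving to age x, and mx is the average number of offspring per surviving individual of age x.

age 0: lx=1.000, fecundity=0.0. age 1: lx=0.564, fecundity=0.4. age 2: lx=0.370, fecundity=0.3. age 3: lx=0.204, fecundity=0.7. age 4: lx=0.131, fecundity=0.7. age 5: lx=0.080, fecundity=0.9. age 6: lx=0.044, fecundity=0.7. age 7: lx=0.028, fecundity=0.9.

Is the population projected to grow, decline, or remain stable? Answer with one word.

R0 = Σ lx·mx = 0 + 0.2256 + 0.111 + 0.1428 + 0.0917 + 0.072 + 0.0308 + 0.0252 = 0.6991
R0 < 1, so the population is declining.

declining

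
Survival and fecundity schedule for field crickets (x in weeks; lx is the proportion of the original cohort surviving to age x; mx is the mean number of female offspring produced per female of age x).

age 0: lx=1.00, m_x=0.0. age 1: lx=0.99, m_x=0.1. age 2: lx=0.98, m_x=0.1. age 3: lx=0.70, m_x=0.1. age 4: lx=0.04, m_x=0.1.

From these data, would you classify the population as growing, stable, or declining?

R0 = Σ lx·mx = 0 + 0.099 + 0.098 + 0.07 + 0.004 = 0.271
R0 < 1, so the population is declining.

declining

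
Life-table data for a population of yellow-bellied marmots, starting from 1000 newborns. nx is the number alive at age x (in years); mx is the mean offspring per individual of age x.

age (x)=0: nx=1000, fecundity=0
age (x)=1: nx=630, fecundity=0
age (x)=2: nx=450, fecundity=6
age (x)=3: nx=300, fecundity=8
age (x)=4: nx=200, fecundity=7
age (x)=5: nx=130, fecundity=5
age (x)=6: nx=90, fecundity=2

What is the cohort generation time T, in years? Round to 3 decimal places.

3.074

lx = nx/n0 = nx/1000: 1, 0.63, 0.45, 0.3, 0.2, 0.13, 0.09
lx·mx: 0, 0, 2.7, 2.4, 1.4, 0.65, 0.18 → R0 = 7.33
x·lx·mx: 0, 0, 5.4, 7.2, 5.6, 3.25, 1.08 → Σ = 22.53
T = 22.53 / 7.33 = 3.07367… → 3.074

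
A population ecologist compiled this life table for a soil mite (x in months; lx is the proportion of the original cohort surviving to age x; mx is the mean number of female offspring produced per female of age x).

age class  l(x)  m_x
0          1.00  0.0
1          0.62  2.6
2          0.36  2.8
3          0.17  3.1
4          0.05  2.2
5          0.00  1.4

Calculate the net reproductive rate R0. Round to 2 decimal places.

3.26

lx·mx by age: 0, 1.612, 1.008, 0.527, 0.11, 0
R0 = Σ lx·mx = 3.257 → 3.26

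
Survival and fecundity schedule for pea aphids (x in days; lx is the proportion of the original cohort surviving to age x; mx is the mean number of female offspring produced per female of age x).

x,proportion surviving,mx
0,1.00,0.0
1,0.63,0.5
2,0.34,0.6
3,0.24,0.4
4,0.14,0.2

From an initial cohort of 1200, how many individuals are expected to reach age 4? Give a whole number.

Expected survivors = N0 · l_4 = 1200 × 0.14 = 168 → 168

168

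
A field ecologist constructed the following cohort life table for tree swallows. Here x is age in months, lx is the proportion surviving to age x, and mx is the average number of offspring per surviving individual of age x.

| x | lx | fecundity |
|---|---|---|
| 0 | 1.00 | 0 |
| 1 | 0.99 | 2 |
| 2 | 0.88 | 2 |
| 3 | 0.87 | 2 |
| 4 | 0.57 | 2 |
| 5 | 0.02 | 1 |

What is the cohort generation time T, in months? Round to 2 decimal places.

lx·mx: 0, 1.98, 1.76, 1.74, 1.14, 0.02 → R0 = 6.64
x·lx·mx: 0, 1.98, 3.52, 5.22, 4.56, 0.1 → Σ = 15.38
T = 15.38 / 6.64 = 2.316265… → 2.32

2.32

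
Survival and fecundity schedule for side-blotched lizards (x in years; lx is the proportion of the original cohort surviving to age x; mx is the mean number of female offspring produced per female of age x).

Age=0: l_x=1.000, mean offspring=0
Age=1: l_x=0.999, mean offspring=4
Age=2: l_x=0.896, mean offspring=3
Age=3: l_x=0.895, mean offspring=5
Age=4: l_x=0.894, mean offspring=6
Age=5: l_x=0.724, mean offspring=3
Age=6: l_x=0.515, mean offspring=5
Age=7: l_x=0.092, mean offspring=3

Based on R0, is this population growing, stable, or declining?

R0 = Σ lx·mx = 0 + 3.996 + 2.688 + 4.475 + 5.364 + 2.172 + 2.575 + 0.276 = 21.546
R0 > 1, so the population is growing.

growing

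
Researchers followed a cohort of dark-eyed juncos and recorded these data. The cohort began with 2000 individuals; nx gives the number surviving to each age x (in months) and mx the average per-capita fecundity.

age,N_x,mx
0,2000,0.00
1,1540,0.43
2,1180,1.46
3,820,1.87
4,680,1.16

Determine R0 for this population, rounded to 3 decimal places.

2.354

lx = nx/n0 = nx/2000: 1, 0.77, 0.59, 0.41, 0.34
lx·mx by age: 0, 0.3311, 0.8614, 0.7667, 0.3944
R0 = Σ lx·mx = 2.3536 → 2.354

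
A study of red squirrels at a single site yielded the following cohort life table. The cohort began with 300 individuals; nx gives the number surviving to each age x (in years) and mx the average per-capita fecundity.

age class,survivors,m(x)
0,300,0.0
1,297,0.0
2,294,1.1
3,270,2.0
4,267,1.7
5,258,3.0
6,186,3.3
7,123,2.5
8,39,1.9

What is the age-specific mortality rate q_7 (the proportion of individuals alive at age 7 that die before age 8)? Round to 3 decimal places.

lx = nx/n0 = nx/300: 1, 0.99, 0.98, 0.9, 0.89, 0.86, 0.62, 0.41, 0.13
q_7 = (l_7 − l_8) / l_7 = (0.41 − 0.13) / 0.41
     = 0.28 / 0.41 = 0.682927… → 0.683

0.683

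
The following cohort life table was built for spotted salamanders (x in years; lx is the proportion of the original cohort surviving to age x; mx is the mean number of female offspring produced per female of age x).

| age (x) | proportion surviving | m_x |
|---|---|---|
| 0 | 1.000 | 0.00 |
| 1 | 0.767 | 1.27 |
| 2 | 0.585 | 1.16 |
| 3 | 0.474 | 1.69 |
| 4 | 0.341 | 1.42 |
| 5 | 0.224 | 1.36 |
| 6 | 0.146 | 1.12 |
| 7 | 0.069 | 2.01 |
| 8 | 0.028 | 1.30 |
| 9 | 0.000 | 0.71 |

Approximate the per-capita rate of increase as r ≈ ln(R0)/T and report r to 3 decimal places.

R0 = Σ lx·mx = 0 + 0.97409 + 0.6786 + 0.80106 + 0.48422 + 0.30464 + 0.16352 + 0.13869 + 0.0364 + 0 = 3.58122
Σ x·lx·mx = 10.4377; T = 10.4377/3.58122 = 2.91457…
r ≈ ln(R0)/T = ln(3.58122)/2.91457… = 0.4377… → 0.438

0.438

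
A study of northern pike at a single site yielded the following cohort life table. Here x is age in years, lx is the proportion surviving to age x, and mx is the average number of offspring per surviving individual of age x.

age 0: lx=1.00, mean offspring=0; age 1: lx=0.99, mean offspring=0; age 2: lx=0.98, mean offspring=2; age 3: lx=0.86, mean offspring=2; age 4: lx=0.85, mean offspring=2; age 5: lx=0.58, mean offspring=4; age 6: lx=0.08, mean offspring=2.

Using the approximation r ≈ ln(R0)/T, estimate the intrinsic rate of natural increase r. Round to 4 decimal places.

0.5698

R0 = Σ lx·mx = 0 + 0 + 1.96 + 1.72 + 1.7 + 2.32 + 0.16 = 7.86
Σ x·lx·mx = 28.44; T = 28.44/7.86 = 3.61832…
r ≈ ln(R0)/T = ln(7.86)/3.61832… = 0.569819… → 0.5698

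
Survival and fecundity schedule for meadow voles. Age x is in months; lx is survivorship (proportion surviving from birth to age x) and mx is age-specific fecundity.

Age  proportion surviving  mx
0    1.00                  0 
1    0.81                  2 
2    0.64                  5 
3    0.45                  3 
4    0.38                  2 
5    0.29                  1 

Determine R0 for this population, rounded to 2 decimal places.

7.22

lx·mx by age: 0, 1.62, 3.2, 1.35, 0.76, 0.29
R0 = Σ lx·mx = 7.22 → 7.22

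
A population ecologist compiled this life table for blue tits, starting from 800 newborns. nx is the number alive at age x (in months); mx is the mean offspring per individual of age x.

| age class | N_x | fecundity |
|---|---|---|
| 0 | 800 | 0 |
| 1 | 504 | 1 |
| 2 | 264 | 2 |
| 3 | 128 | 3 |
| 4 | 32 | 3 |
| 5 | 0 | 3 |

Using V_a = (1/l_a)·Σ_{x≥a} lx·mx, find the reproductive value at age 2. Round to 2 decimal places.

3.82

lx = nx/n0 = nx/800: 1, 0.63, 0.33, 0.16, 0.04, 0
lx·mx for x ≥ 2: 0.66, 0.48, 0.12, 0 → sum = 1.26
V_2 = 1.26 / l_2 = 1.26 / 0.33 = 3.818182… → 3.82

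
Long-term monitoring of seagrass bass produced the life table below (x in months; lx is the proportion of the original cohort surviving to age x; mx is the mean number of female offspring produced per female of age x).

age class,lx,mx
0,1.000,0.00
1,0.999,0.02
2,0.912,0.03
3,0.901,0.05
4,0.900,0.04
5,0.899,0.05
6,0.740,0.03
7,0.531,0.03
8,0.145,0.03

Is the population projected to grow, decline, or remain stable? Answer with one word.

R0 = Σ lx·mx = 0 + 0.01998 + 0.02736 + 0.04505 + 0.036 + 0.04495 + 0.0222 + 0.01593 + 0.00435 = 0.21582
R0 < 1, so the population is declining.

declining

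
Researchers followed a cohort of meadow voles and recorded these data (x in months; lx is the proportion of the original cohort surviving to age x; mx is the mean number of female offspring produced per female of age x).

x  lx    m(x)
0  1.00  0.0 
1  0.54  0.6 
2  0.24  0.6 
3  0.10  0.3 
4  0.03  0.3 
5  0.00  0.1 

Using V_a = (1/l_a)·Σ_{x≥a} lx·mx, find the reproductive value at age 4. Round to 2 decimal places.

0.30

lx·mx for x ≥ 4: 0.009, 0 → sum = 0.009
V_4 = 0.009 / l_4 = 0.009 / 0.03 = 0.3 → 0.30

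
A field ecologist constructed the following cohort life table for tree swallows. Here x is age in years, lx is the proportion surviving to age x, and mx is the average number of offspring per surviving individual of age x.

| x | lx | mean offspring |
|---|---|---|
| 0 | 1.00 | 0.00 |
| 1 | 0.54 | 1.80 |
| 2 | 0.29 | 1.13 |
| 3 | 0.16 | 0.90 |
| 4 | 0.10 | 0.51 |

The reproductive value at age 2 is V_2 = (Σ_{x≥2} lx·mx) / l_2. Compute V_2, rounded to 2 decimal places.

lx·mx for x ≥ 2: 0.3277, 0.144, 0.051 → sum = 0.5227
V_2 = 0.5227 / l_2 = 0.5227 / 0.29 = 1.802414… → 1.80

1.80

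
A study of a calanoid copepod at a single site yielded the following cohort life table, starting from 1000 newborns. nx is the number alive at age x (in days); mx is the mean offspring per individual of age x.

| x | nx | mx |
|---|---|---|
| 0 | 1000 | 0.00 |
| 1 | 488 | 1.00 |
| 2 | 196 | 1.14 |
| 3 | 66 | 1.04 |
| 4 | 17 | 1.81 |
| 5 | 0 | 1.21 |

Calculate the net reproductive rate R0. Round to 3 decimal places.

lx = nx/n0 = nx/1000: 1, 0.488, 0.196, 0.066, 0.017, 0
lx·mx by age: 0, 0.488, 0.22344, 0.06864, 0.03077, 0
R0 = Σ lx·mx = 0.81085 → 0.811

0.811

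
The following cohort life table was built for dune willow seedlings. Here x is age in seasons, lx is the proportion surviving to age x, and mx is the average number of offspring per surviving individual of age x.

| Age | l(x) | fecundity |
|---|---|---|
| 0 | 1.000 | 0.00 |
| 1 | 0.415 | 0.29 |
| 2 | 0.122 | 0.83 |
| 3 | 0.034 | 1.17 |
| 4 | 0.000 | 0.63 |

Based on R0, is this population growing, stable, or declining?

declining

R0 = Σ lx·mx = 0 + 0.12035 + 0.10126 + 0.03978 + 0 = 0.26139
R0 < 1, so the population is declining.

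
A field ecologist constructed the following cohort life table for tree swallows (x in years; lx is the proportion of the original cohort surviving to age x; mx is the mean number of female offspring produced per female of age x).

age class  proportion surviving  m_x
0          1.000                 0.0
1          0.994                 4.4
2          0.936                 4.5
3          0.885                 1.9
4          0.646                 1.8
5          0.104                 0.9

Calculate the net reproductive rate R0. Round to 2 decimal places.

lx·mx by age: 0, 4.3736, 4.212, 1.6815, 1.1628, 0.0936
R0 = Σ lx·mx = 11.5235 → 11.52

11.52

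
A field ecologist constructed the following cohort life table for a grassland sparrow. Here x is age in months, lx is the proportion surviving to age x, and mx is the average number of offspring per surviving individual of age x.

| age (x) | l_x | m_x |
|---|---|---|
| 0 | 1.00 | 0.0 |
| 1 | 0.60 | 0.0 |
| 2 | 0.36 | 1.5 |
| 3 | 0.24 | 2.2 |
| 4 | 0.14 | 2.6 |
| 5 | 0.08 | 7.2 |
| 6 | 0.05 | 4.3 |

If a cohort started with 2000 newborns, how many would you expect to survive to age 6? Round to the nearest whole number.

100

Expected survivors = N0 · l_6 = 2000 × 0.05 = 100 → 100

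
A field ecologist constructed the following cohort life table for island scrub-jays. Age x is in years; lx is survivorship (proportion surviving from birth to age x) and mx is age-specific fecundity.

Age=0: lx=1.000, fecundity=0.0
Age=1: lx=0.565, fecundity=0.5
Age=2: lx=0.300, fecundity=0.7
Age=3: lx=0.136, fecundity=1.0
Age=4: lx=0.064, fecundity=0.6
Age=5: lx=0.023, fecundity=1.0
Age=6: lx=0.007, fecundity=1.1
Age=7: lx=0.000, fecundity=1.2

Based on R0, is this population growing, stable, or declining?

declining

R0 = Σ lx·mx = 0 + 0.2825 + 0.21 + 0.136 + 0.0384 + 0.023 + 0.0077 + 0 = 0.6976
R0 < 1, so the population is declining.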